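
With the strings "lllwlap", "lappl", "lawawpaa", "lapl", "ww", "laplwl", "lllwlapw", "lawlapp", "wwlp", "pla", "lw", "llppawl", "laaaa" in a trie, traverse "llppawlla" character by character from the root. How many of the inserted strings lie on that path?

1

Walk "llppawlla" from the root; an end-of-word marker is hit whenever a stored word is a prefix of "llppawlla".
Prefixes of the query that are stored words: "llppawl"
Count: 1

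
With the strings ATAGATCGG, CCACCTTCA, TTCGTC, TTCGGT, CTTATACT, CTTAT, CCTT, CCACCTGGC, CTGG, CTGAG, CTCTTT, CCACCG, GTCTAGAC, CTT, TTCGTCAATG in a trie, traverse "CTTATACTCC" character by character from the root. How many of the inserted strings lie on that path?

3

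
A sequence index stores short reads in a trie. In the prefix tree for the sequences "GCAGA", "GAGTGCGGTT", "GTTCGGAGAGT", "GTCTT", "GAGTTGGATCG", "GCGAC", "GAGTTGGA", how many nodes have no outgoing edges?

A leaf is a node with no children — equivalently, the end of a word that is not a proper prefix of any other stored word.
Those words: "GAGTGCGGTT", "GAGTTGGATCG", "GCAGA", "GCGAC", "GTCTT", "GTTCGGAGAGT"
Leaf count: 6

6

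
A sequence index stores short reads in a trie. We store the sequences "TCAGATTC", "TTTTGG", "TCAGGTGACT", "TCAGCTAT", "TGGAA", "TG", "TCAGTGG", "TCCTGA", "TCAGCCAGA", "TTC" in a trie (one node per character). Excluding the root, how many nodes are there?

39

Trie structure (* marks end of a word):
(root)
└─ T
   ├─ C
   │  ├─ A
   │  │  └─ G
   │  │     ├─ A
   │  │     │  └─ T
   │  │     │     └─ T
   │  │     │        └─ C *
   │  │     ├─ C
   │  │     │  ├─ C
   │  │     │  │  └─ A
   │  │     │  │     └─ G
   │  │     │  │        └─ A *
   │  │     │  └─ T
   │  │     │     └─ A
   │  │     │        └─ T *
   │  │     ├─ G
   │  │     │  └─ T
   │  │     │     └─ G
   │  │     │        └─ A
   │  │     │           └─ C
   │  │     │              └─ T *
   │  │     └─ T
   │  │        └─ G
   │  │           └─ G *
   │  └─ C
   │     └─ T
   │        └─ G
   │           └─ A *
   ├─ G *
   │  └─ G
   │     └─ A
   │        └─ A *
   └─ T
      ├─ C *
      └─ T
         └─ T
            └─ G
               └─ G *
Counting every labelled node above: 39.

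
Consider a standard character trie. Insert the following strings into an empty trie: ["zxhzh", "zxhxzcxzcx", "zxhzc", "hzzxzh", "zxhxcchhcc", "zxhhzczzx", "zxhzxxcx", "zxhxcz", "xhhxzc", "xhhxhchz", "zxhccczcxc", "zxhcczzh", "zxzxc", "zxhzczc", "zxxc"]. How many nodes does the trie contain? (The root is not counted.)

63

Count nodes per top-level branch (shared prefixes stored once):
  'h'-branch (hzzxzh): 6 nodes
  'x'-branch (xhhxhchz, xhhxzc): 10 nodes
  'z'-branch (zxhccczcxc, zxhcczzh, zxhhzczzx, zxhxcchhcc, zxhxcz, zxhxzcxzcx, zxhzc, zxhzczc, zxhzh, zxhzxxcx, zxxc, zxzxc): 47 nodes
Sum: 63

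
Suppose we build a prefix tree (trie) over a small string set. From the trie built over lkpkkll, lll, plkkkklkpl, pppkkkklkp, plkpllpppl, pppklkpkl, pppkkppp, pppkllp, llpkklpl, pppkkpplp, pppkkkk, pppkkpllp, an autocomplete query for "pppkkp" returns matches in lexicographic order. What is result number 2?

Words with prefix "pppkkp", in lexicographic order: "pppkkpllp", "pppkkpplp", "pppkkppp"
The 2nd is pppkkpplp.

pppkkpplp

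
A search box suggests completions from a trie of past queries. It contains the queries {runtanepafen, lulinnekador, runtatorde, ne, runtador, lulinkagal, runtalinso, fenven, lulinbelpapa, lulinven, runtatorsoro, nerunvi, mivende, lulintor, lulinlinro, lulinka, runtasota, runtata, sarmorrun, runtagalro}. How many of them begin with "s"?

Traverse to the node for "s", then collect every word in that subtree.
Words under "s": sarmorrun
Count: 1

1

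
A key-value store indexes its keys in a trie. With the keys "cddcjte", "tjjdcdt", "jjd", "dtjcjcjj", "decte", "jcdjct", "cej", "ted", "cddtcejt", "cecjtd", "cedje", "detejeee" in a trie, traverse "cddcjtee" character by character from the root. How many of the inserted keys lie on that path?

Check each prefix of "cddcjtee" against the stored set — each match is an end-marker on the path.
Prefixes of the query that are stored words: "cddcjte"
Count: 1

1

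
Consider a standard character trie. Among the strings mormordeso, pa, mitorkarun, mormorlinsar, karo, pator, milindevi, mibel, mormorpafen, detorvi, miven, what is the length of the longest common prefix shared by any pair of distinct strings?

6

Equivalently: take the maximum, over all pairs, of their longest common prefix length.
e.g. "mormordeso" and "mormorlinsar" share the prefix "mormor" of length 6; no pair shares a longer one.
Longest shared-prefix length: 6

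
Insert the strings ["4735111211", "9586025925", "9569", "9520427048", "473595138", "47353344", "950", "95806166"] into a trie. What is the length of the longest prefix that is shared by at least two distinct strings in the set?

4

Equivalently: take the maximum, over all pairs, of their longest common prefix length.
"4735111211" and "47353344" agree on "4735" (4 characters) before diverging; nothing deeper is shared.
Longest shared-prefix length: 4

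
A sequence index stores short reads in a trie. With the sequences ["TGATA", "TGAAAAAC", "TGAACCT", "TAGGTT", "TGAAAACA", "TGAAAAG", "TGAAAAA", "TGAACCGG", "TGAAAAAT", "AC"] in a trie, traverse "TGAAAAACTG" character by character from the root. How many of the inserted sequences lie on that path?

Check each prefix of "TGAAAAACTG" against the stored set — each match is an end-marker on the path.
Prefixes of the query that are stored words: "TGAAAAA", "TGAAAAAC"
Count: 2

2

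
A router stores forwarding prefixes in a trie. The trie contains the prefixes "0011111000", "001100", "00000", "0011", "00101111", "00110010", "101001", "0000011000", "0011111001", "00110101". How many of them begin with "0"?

Traverse to the node for "0", then collect every word in that subtree.
Matches: "00000", "0000011000", "00101111", "0011", "001100", "00110010", "00110101", "0011111000", "0011111001"
Count: 9

9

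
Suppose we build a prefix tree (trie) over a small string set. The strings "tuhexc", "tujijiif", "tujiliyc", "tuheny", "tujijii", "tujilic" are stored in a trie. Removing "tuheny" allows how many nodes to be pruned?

2

Walk "tuheny" from the leaf back toward the root, removing each node that no remaining word uses.
The suffix "ny" (2 nodes) is used only by "tuheny"; the node for "tuhe" still has the child "x", so pruning stops there.
Nodes removed: 2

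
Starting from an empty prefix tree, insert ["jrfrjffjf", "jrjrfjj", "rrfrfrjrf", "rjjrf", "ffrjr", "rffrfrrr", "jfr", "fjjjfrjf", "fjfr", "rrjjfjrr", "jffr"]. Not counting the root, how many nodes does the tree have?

58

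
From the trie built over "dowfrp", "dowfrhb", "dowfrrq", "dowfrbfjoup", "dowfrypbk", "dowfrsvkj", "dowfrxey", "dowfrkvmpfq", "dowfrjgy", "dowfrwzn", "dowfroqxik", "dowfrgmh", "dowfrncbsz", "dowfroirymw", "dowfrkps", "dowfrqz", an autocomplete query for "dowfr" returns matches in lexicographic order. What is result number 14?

Words with prefix "dowfr", in lexicographic order: "dowfrbfjoup", "dowfrgmh", "dowfrhb", "dowfrjgy", "dowfrkps", "dowfrkvmpfq", "dowfrncbsz", "dowfroirymw", "dowfroqxik", "dowfrp", "dowfrqz", "dowfrrq", "dowfrsvkj", "dowfrwzn", "dowfrxey", "dowfrypbk"
Position 14: dowfrwzn

dowfrwzn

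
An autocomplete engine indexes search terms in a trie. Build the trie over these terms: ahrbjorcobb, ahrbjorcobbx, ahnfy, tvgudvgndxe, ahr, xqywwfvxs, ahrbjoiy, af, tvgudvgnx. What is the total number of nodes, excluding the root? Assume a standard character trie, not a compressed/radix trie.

39

Trace insertions, counting only characters that open a new branch:
  "ahrbjorcobb" → 11 new (a, h, r, b, j, o, r, c, o, b, b)
  "ahrbjorcobbx" → prefix "ahrbjorcobb" already present; 1 new (x)
  "ahnfy" → prefix "ah" already present; 3 new (n, f, y)
  "tvgudvgndxe" → 11 new (t, v, g, u, d, v, g, n, d, x, e)
  "ahr" → prefix "ahr" already present; 0 new (none)
  "xqywwfvxs" → 9 new (x, q, y, w, w, f, v, x, s)
  "ahrbjoiy" → prefix "ahrbjo" already present; 2 new (i, y)
  "af" → prefix "a" already present; 1 new (f)
  "tvgudvgnx" → prefix "tvgudvgn" already present; 1 new (x)
Total nodes = 11 + 1 + 3 + 11 + 0 + 9 + 2 + 1 + 1 = 39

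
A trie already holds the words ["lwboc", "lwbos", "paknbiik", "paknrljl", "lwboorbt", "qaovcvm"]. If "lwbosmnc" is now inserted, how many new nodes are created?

Walking "lwbosmnc" from the root, the first 5 characters ("lwbos") follow existing edges; "m" is the first miss.
Each of the 3 remaining characters creates one node.

3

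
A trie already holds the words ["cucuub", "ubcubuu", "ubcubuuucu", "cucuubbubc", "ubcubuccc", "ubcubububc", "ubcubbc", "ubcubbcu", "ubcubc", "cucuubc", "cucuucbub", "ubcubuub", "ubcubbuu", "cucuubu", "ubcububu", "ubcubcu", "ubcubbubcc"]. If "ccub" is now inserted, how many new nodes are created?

3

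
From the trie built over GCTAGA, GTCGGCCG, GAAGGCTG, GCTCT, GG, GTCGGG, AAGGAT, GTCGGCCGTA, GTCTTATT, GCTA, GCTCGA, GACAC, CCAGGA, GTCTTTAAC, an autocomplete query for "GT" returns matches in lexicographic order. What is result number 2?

DFS of the "GT" subtree visits, in order: "GTCGGCCG", "GTCGGCCGTA", "GTCGGG", "GTCTTATT", "GTCTTTAAC"
Position 2: GTCGGCCGTA

GTCGGCCGTA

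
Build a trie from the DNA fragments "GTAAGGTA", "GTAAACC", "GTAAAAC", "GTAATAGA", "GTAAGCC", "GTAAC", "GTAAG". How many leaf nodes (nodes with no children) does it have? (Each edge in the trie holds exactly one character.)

6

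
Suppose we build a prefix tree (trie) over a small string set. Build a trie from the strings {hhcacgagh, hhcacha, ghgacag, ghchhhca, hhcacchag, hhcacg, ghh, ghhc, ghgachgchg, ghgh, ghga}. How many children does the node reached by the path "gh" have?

The children of the "gh" node are the distinct next characters among strings starting with "gh".
Distinct next characters after "gh": c, g, h.
That node has 3 child edges.

3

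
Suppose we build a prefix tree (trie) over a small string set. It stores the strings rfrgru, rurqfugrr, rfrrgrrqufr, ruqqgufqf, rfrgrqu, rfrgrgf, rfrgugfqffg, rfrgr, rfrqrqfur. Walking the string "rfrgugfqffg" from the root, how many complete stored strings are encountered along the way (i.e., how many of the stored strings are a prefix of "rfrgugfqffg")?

1

Traverse "rfrgugfqffg" character by character; count nodes along the way that are marked as word ends.
Prefixes of the query that are stored words: "rfrgugfqffg"
Count: 1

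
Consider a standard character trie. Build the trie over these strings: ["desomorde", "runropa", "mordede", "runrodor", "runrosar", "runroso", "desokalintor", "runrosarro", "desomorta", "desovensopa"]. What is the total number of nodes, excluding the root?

Trace insertions, counting only characters that open a new branch:
  "desomorde" → 9 new (d, e, s, o, m, o, r, d, e)
  "runropa" → 7 new (r, u, n, r, o, p, a)
  "mordede" → 7 new (m, o, r, d, e, d, e)
  "runrodor" → prefix "runro" already present; 3 new (d, o, r)
  "runrosar" → prefix "runro" already present; 3 new (s, a, r)
  "runroso" → prefix "runros" already present; 1 new (o)
  "desokalintor" → prefix "deso" already present; 8 new (k, a, l, i, n, t, o, r)
  "runrosarro" → prefix "runrosar" already present; 2 new (r, o)
  "desomorta" → prefix "desomor" already present; 2 new (t, a)
  "desovensopa" → prefix "deso" already present; 7 new (v, e, n, s, o, p, a)
Total nodes = 9 + 7 + 7 + 3 + 3 + 1 + 8 + 2 + 2 + 7 = 49

49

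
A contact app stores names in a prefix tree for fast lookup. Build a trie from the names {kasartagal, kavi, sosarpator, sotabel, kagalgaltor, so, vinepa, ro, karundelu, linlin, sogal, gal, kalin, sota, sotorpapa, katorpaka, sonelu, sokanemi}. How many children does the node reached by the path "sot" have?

2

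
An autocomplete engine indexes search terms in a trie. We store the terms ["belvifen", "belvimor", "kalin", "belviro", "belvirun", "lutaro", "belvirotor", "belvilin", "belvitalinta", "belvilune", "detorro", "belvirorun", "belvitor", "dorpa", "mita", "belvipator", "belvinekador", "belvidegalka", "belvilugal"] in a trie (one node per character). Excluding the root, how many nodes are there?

Insert word by word; a character creates a node only if that edge doesn't already exist:
  "belvifen" → 8 new (b, e, l, v, i, f, e, n)
  "belvimor" → prefix "belvi" already present; 3 new (m, o, r)
  "kalin" → 5 new (k, a, l, i, n)
  "belviro" → prefix "belvi" already present; 2 new (r, o)
  "belvirun" → prefix "belvir" already present; 2 new (u, n)
  "lutaro" → 6 new (l, u, t, a, r, o)
  "belvirotor" → prefix "belviro" already present; 3 new (t, o, r)
  "belvilin" → prefix "belvi" already present; 3 new (l, i, n)
  "belvitalinta" → prefix "belvi" already present; 7 new (t, a, l, i, n, t, a)
  "belvilune" → prefix "belvil" already present; 3 new (u, n, e)
  "detorro" → 7 new (d, e, t, o, r, r, o)
  "belvirorun" → prefix "belviro" already present; 3 new (r, u, n)
  "belvitor" → prefix "belvit" already present; 2 new (o, r)
  "dorpa" → prefix "d" already present; 4 new (o, r, p, a)
  "mita" → 4 new (m, i, t, a)
  "belvipator" → prefix "belvi" already present; 5 new (p, a, t, o, r)
  "belvinekador" → prefix "belvi" already present; 7 new (n, e, k, a, d, o, r)
  "belvidegalka" → prefix "belvi" already present; 7 new (d, e, g, a, l, k, a)
  "belvilugal" → prefix "belvilu" already present; 3 new (g, a, l)
Total nodes = 8 + 3 + 5 + 2 + 2 + 6 + 3 + 3 + 7 + 3 + 7 + 3 + 2 + 4 + 4 + 5 + 7 + 7 + 3 = 84

84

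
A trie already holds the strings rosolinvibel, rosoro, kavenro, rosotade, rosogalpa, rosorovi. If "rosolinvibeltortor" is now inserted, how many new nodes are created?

Walking "rosolinvibeltortor" from the root, the first 12 characters ("rosolinvibel") follow existing edges; "t" is the first miss.
So 18 − 12 = 6 new nodes.

6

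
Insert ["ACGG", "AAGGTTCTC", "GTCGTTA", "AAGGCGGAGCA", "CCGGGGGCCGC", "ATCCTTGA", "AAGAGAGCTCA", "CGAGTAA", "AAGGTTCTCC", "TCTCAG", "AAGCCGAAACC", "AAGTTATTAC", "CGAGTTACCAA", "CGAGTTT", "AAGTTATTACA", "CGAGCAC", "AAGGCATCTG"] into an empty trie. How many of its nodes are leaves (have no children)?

Leaves are exactly the stored words that no other stored word extends.
Those words: "AAGAGAGCTCA", "AAGCCGAAACC", "AAGGCATCTG", "AAGGCGGAGCA", "AAGGTTCTCC", "AAGTTATTACA", "ACGG", "ATCCTTGA", "CCGGGGGCCGC", "CGAGCAC", "CGAGTAA", "CGAGTTACCAA", "CGAGTTT", "GTCGTTA", "TCTCAG"
Leaf count: 15

15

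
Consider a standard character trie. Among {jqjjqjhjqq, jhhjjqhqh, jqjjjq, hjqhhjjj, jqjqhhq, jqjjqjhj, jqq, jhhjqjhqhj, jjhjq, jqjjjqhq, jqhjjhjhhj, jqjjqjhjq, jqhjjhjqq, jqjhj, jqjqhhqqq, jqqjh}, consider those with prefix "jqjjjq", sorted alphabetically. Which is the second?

DFS of the "jqjjjq" subtree visits, in order: "jqjjjq", "jqjjjqhq"
Position 2: jqjjjqhq

jqjjjqhq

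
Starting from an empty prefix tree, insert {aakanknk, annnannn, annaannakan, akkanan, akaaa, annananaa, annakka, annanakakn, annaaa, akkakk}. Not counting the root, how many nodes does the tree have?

Insert word by word; a character creates a node only if that edge doesn't already exist:
  "aakanknk" → 8 new (a, a, k, a, n, k, n, k)
  "annnannn" → prefix "a" already present; 7 new (n, n, n, a, n, n, n)
  "annaannakan" → prefix "ann" already present; 8 new (a, a, n, n, a, k, a, n)
  "akkanan" → prefix "a" already present; 6 new (k, k, a, n, a, n)
  "akaaa" → prefix "ak" already present; 3 new (a, a, a)
  "annananaa" → prefix "anna" already present; 5 new (n, a, n, a, a)
  "annakka" → prefix "anna" already present; 3 new (k, k, a)
  "annanakakn" → prefix "annana" already present; 4 new (k, a, k, n)
  "annaaa" → prefix "annaa" already present; 1 new (a)
  "akkakk" → prefix "akka" already present; 2 new (k, k)
Total nodes = 8 + 7 + 8 + 6 + 3 + 5 + 3 + 4 + 1 + 2 = 47

47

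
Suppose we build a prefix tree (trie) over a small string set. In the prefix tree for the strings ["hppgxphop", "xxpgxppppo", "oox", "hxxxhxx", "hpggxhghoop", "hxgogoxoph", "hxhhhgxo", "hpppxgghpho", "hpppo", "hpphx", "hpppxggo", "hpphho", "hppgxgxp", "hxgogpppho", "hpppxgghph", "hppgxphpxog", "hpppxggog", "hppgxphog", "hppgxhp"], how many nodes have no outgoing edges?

17

Leaves are exactly the stored words that no other stored word extends.
Those words: "hpggxhghoop", "hppgxgxp", "hppgxhp", "hppgxphog", "hppgxphop", "hppgxphpxog", "hpphho", "hpphx", "hpppo", "hpppxgghpho", "hpppxggog", "hxgogoxoph", "hxgogpppho", "hxhhhgxo", "hxxxhxx", "oox", "xxpgxppppo"
Leaf count: 17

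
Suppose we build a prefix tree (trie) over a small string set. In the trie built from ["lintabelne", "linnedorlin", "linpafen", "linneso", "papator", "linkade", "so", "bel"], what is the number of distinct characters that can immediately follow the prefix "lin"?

4

The children of the "lin" node are the distinct next characters among strings starting with "lin".
Distinct next characters after "lin": k, n, p, t.
That node has 4 child edges.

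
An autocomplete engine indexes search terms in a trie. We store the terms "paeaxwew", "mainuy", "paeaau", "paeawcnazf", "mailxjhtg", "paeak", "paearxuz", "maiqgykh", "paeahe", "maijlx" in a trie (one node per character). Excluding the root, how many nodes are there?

43

Trace insertions, counting only characters that open a new branch:
  "paeaxwew" → 8 new (p, a, e, a, x, w, e, w)
  "mainuy" → 6 new (m, a, i, n, u, y)
  "paeaau" → prefix "paea" already present; 2 new (a, u)
  "paeawcnazf" → prefix "paea" already present; 6 new (w, c, n, a, z, f)
  "mailxjhtg" → prefix "mai" already present; 6 new (l, x, j, h, t, g)
  "paeak" → prefix "paea" already present; 1 new (k)
  "paearxuz" → prefix "paea" already present; 4 new (r, x, u, z)
  "maiqgykh" → prefix "mai" already present; 5 new (q, g, y, k, h)
  "paeahe" → prefix "paea" already present; 2 new (h, e)
  "maijlx" → prefix "mai" already present; 3 new (j, l, x)
Total nodes = 8 + 6 + 2 + 6 + 6 + 1 + 4 + 5 + 2 + 3 = 43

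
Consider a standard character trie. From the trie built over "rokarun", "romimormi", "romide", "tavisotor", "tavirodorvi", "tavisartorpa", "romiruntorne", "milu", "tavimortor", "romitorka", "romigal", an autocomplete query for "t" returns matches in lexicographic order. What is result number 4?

Words with prefix "t", in lexicographic order: "tavimortor", "tavirodorvi", "tavisartorpa", "tavisotor"
The 4th is tavisotor.

tavisotor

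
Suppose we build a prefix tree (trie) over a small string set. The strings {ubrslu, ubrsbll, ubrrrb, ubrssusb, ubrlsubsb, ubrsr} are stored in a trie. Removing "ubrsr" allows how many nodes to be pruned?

1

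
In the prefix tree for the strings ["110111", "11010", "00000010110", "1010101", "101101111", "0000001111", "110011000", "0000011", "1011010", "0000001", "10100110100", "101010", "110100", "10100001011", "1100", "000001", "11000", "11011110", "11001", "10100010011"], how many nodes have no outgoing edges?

13

A leaf is a node with no children — equivalently, the end of a word that is not a proper prefix of any other stored word.
Those words: "00000010110", "0000001111", "0000011", "10100001011", "10100010011", "10100110100", "1010101", "1011010", "101101111", "11000", "110011000", "110100", "11011110"
Leaf count: 13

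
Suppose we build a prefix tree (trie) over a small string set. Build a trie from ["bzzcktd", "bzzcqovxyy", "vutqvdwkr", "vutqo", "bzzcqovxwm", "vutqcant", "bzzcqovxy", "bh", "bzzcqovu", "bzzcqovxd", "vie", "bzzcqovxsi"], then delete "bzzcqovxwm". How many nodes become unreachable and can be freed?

After clearing the end-marker at "bzzcqovxwm", prune upward until reaching a node still needed by another word.
The suffix "wm" (2 nodes) is used only by "bzzcqovxwm"; the node for "bzzcqovx" still has the child "y", so pruning stops there.
Nodes removed: 2

2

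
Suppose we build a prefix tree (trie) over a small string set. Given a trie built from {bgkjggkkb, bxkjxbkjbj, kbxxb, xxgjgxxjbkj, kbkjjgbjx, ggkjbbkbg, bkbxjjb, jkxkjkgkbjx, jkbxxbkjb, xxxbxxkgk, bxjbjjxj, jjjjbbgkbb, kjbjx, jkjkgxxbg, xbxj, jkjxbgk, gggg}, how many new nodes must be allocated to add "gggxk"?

2

"ggg" is already a path in the trie; the remaining "xk" must be added.
Each of the 2 remaining characters creates one node.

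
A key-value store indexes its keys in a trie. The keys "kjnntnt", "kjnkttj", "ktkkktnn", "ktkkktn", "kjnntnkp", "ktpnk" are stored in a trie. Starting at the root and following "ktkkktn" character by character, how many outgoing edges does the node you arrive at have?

1

Walk "ktkkktn" from the root, arriving at one node.
Distinct next characters after "ktkkktn": n.
That node has 1 child edge.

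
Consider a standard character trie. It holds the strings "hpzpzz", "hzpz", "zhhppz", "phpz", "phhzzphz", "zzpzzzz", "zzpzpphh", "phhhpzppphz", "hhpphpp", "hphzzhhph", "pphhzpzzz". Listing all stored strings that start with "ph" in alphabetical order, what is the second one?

Filter for "ph…" and sort: "phhhpzppphz", "phhzzphz", "phpz"
Position 2: phhzzphz

phhzzphz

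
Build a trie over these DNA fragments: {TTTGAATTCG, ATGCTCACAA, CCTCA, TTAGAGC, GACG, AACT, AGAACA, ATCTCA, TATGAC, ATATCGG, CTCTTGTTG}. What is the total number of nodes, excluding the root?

64

Count nodes per top-level branch (shared prefixes stored once):
  'A'-branch (AACT, AGAACA, ATATCGG, ATCTCA, ATGCTCACAA): 27 nodes
  'C'-branch (CCTCA, CTCTTGTTG): 13 nodes
  'G'-branch (GACG): 4 nodes
  'T'-branch (TATGAC, TTAGAGC, TTTGAATTCG): 20 nodes
Sum: 64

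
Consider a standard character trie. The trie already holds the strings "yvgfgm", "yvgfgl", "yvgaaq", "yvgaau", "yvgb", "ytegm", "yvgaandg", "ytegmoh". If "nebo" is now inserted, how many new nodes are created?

4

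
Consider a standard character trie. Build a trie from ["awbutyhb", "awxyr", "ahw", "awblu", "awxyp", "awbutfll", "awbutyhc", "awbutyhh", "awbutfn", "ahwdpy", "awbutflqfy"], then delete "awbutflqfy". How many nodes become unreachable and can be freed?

3

A node on "awbutflqfy"'s path can go only if nothing else ends at it or branches off below it.
The suffix "qfy" (3 nodes) is used only by "awbutflqfy"; the node for "awbutfl" still has the child "l", so pruning stops there.
Nodes removed: 3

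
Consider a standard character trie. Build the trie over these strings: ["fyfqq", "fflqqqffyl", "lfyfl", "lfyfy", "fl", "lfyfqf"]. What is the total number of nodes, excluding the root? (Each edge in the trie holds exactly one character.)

For each word, the new-node count is its length minus the longest prefix already in the trie:
  "fyfqq" → 5 new (f, y, f, q, q)
  "fflqqqffyl" → prefix "f" already present; 9 new (f, l, q, q, q, f, f, y, l)
  "lfyfl" → 5 new (l, f, y, f, l)
  "lfyfy" → prefix "lfyf" already present; 1 new (y)
  "fl" → prefix "f" already present; 1 new (l)
  "lfyfqf" → prefix "lfyf" already present; 2 new (q, f)
Total nodes = 5 + 9 + 5 + 1 + 1 + 2 = 23

23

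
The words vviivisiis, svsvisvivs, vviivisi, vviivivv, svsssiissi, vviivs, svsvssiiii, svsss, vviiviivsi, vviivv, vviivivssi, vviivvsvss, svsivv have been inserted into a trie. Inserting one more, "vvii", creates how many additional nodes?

"vvii" is already a full path in the trie; only an end-marker is added.
No new nodes are needed: 0.

0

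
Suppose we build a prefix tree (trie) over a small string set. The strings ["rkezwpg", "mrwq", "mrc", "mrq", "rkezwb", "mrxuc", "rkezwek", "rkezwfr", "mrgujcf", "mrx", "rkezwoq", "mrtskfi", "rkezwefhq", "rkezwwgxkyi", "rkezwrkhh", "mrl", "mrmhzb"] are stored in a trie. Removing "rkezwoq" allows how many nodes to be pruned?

Walk "rkezwoq" from the leaf back toward the root, removing each node that no remaining word uses.
The suffix "oq" (2 nodes) is used only by "rkezwoq"; the node for "rkezw" still has the child "p", so pruning stops there.
Nodes removed: 2

2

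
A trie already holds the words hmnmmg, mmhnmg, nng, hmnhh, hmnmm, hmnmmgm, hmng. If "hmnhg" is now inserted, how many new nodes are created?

The longest prefix of "hmnhg" already in the trie is "hmnh" (length 4).
New nodes needed: |"hmnhg"| − 4 = 5 − 4 = 1.

1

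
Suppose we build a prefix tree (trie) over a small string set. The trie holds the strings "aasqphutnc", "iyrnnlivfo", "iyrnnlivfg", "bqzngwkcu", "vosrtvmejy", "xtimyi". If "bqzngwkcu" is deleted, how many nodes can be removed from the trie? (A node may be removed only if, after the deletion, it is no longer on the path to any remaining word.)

9

Walk "bqzngwkcu" from the leaf back toward the root, removing each node that no remaining word uses.
No other word shares any prefix with "bqzngwkcu", so all 9 of its nodes go.
Nodes removed: 9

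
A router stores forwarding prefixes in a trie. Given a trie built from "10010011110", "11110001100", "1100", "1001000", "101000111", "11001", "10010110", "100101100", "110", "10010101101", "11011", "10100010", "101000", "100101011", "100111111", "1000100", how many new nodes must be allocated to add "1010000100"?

Walking "1010000100" from the root, the first 6 characters ("101000") follow existing edges; "0" is the first miss.
So 10 − 6 = 4 new nodes.

4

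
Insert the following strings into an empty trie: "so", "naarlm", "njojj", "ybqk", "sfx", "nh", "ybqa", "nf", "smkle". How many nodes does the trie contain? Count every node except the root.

25

Insert word by word; a character creates a node only if that edge doesn't already exist:
  "so" → 2 new (s, o)
  "naarlm" → 6 new (n, a, a, r, l, m)
  "njojj" → prefix "n" already present; 4 new (j, o, j, j)
  "ybqk" → 4 new (y, b, q, k)
  "sfx" → prefix "s" already present; 2 new (f, x)
  "nh" → prefix "n" already present; 1 new (h)
  "ybqa" → prefix "ybq" already present; 1 new (a)
  "nf" → prefix "n" already present; 1 new (f)
  "smkle" → prefix "s" already present; 4 new (m, k, l, e)
Total nodes = 2 + 6 + 4 + 4 + 2 + 1 + 1 + 1 + 4 = 25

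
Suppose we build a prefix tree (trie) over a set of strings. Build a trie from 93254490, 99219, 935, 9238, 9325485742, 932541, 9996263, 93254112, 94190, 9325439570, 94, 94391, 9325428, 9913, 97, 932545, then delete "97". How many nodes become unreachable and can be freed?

A node on "97"'s path can go only if nothing else ends at it or branches off below it.
The suffix "7" (1 node) is used only by "97"; the node for "9" still has the child "3", so pruning stops there.
Nodes removed: 1

1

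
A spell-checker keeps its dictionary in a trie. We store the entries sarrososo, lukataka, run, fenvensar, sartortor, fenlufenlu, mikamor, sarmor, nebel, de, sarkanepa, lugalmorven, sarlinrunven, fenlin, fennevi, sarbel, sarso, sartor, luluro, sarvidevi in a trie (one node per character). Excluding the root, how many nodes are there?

Insert word by word; a character creates a node only if that edge doesn't already exist:
  "sarrososo" → 9 new (s, a, r, r, o, s, o, s, o)
  "lukataka" → 8 new (l, u, k, a, t, a, k, a)
  "run" → 3 new (r, u, n)
  "fenvensar" → 9 new (f, e, n, v, e, n, s, a, r)
  "sartortor" → prefix "sar" already present; 6 new (t, o, r, t, o, r)
  "fenlufenlu" → prefix "fen" already present; 7 new (l, u, f, e, n, l, u)
  "mikamor" → 7 new (m, i, k, a, m, o, r)
  "sarmor" → prefix "sar" already present; 3 new (m, o, r)
  "nebel" → 5 new (n, e, b, e, l)
  "de" → 2 new (d, e)
  "sarkanepa" → prefix "sar" already present; 6 new (k, a, n, e, p, a)
  "lugalmorven" → prefix "lu" already present; 9 new (g, a, l, m, o, r, v, e, n)
  "sarlinrunven" → prefix "sar" already present; 9 new (l, i, n, r, u, n, v, e, n)
  "fenlin" → prefix "fenl" already present; 2 new (i, n)
  "fennevi" → prefix "fen" already present; 4 new (n, e, v, i)
  "sarbel" → prefix "sar" already present; 3 new (b, e, l)
  "sarso" → prefix "sar" already present; 2 new (s, o)
  "sartor" → prefix "sartor" already present; 0 new (none)
  "luluro" → prefix "lu" already present; 4 new (l, u, r, o)
  "sarvidevi" → prefix "sar" already present; 6 new (v, i, d, e, v, i)
Total nodes = 9 + 8 + 3 + 9 + 6 + 7 + 7 + 3 + 5 + 2 + 6 + 9 + 9 + 2 + 4 + 3 + 2 + 0 + 4 + 6 = 104

104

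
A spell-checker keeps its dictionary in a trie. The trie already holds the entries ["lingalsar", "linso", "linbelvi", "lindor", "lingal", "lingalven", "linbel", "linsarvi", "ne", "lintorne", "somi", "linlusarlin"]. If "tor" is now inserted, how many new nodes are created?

No existing word starts with "t", so every character of "tor" needs a new node.
3 − 0 = 3 new nodes.

3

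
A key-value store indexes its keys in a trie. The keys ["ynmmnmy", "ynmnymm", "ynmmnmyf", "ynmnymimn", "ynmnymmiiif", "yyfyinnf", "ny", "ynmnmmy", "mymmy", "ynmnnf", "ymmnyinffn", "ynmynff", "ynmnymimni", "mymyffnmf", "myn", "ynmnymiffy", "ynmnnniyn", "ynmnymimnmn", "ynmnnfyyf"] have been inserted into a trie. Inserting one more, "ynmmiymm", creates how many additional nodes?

4

Walking "ynmmiymm" from the root, the first 4 characters ("ynmm") follow existing edges; "i" is the first miss.
Each of the 4 remaining characters creates one node.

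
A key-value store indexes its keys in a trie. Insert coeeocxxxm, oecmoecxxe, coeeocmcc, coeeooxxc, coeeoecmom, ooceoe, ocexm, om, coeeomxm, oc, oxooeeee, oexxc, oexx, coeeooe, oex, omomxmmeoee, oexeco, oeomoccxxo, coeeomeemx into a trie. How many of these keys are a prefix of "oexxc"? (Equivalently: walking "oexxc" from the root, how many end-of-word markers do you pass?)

3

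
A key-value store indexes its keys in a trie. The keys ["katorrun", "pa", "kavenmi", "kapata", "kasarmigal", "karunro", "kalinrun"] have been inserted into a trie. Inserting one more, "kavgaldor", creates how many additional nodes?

Walking "kavgaldor" from the root, the first 3 characters ("kav") follow existing edges; "g" is the first miss.
Each of the 6 remaining characters creates one node.

6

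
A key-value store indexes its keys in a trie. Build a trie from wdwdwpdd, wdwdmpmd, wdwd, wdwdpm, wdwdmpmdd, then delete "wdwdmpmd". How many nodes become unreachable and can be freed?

0

After clearing the end-marker at "wdwdmpmd", prune upward until reaching a node still needed by another word.
Every node on "wdwdmpmd" is still needed (e.g. by "wdwdmpmdd"), so nothing is freed.
Nodes removed: 0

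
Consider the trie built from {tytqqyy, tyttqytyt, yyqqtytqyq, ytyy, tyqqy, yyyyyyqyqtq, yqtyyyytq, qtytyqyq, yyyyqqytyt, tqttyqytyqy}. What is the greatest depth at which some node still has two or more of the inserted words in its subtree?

Equivalently: take the maximum, over all pairs, of their longest common prefix length.
"yyyyqqytyt" and "yyyyyyqyqtq" agree on "yyyy" (4 characters) before diverging; nothing deeper is shared.
Longest shared-prefix length: 4

4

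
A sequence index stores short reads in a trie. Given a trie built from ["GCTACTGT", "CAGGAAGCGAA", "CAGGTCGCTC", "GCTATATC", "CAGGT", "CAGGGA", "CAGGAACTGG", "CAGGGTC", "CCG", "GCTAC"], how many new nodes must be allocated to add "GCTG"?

The longest prefix of "GCTG" already in the trie is "GCT" (length 3).
So 4 − 3 = 1 new nodes.

1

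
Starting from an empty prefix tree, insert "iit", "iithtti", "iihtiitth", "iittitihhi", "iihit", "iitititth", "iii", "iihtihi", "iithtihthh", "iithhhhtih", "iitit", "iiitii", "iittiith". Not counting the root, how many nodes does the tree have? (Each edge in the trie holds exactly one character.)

49

For each word, the new-node count is its length minus the longest prefix already in the trie:
  "iit" → 3 new (i, i, t)
  "iithtti" → prefix "iit" already present; 4 new (h, t, t, i)
  "iihtiitth" → prefix "ii" already present; 7 new (h, t, i, i, t, t, h)
  "iittitihhi" → prefix "iit" already present; 7 new (t, i, t, i, h, h, i)
  "iihit" → prefix "iih" already present; 2 new (i, t)
  "iitititth" → prefix "iit" already present; 6 new (i, t, i, t, t, h)
  "iii" → prefix "ii" already present; 1 new (i)
  "iihtihi" → prefix "iihti" already present; 2 new (h, i)
  "iithtihthh" → prefix "iitht" already present; 5 new (i, h, t, h, h)
  "iithhhhtih" → prefix "iith" already present; 6 new (h, h, h, t, i, h)
  "iitit" → prefix "iitit" already present; 0 new (none)
  "iiitii" → prefix "iii" already present; 3 new (t, i, i)
  "iittiith" → prefix "iitti" already present; 3 new (i, t, h)
Total nodes = 3 + 4 + 7 + 7 + 2 + 6 + 1 + 2 + 5 + 6 + 0 + 3 + 3 = 49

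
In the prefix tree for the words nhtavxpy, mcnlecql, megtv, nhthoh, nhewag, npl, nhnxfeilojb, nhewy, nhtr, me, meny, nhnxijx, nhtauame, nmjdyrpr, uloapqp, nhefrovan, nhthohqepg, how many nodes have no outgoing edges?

Leaves are exactly the stored words that no other stored word extends.
Those words: "mcnlecql", "megtv", "meny", "nhefrovan", "nhewag", "nhewy", "nhnxfeilojb", "nhnxijx", "nhtauame", "nhtavxpy", "nhthohqepg", "nhtr", "nmjdyrpr", "npl", "uloapqp"
Leaf count: 15

15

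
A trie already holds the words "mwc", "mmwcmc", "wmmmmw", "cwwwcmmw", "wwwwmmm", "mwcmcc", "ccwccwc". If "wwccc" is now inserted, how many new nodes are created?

3

"ww" is already a path in the trie; the remaining "ccc" must be added.
Each of the 3 remaining characters creates one node.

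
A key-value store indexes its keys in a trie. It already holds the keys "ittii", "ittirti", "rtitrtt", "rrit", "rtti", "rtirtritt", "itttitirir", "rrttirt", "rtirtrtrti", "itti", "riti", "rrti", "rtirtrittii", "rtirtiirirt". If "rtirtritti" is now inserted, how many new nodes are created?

"rtirtritti" is already a full path in the trie; only an end-marker is added.
No new nodes are needed: 0.

0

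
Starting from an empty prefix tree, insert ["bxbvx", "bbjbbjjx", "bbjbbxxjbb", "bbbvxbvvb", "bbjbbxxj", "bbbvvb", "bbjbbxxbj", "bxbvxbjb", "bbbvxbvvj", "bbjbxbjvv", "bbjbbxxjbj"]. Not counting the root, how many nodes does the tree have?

38

Count nodes per top-level branch (shared prefixes stored once):
  'b'-branch (bbbvvb, bbbvxbvvb, bbbvxbvvj, bbjbbjjx, bbjbbxxbj, bbjbbxxj, bbjbbxxjbb, bbjbbxxjbj, bbjbxbjvv, bxbvx, bxbvxbjb): 38 nodes
Sum: 38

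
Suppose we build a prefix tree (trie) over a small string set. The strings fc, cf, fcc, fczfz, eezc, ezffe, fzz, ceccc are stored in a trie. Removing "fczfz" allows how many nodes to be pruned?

3

Walk "fczfz" from the leaf back toward the root, removing each node that no remaining word uses.
The suffix "zfz" (3 nodes) is used only by "fczfz"; the node for "fc" still has the child "c", so pruning stops there.
Nodes removed: 3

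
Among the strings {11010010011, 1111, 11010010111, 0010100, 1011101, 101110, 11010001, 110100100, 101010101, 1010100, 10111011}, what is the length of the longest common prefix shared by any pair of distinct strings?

9

The deepest shared node is where two words last agree before diverging.
e.g. "110100100" and "11010010011" share the prefix "110100100" of length 9; no pair shares a longer one.
Longest shared-prefix length: 9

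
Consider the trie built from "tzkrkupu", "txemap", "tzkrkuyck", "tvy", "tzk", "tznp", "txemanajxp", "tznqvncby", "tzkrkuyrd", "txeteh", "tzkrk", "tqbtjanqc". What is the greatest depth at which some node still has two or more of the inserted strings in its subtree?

7

Look for the deepest trie node that still has at least two words in its subtree.
"tzkrkuyck" and "tzkrkuyrd" agree on "tzkrkuy" (7 characters) before diverging; nothing deeper is shared.
Longest shared-prefix length: 7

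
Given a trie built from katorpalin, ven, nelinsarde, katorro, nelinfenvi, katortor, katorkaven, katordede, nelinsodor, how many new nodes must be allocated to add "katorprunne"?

5

"katorp" is already a path in the trie; the remaining "runne" must be added.
So 11 − 6 = 5 new nodes.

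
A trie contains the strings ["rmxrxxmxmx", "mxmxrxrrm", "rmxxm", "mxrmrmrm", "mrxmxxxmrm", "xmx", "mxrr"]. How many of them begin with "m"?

Traverse to the node for "m", then collect every word in that subtree.
Words under "m": mrxmxxxmrm, mxmxrxrrm, mxrmrmrm, mxrr
Count: 4

4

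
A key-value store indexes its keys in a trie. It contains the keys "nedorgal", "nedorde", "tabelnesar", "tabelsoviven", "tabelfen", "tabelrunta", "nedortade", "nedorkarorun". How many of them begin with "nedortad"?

1

Filter for entries beginning with "nedortad":
Words under "nedortad": nedortade
Count: 1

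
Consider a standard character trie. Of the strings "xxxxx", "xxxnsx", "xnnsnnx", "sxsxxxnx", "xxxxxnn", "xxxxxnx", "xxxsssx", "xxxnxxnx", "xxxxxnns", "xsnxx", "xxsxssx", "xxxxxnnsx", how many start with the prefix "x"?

Filter for entries beginning with "x":
Words under "x": xnnsnnx, xsnxx, xxsxssx, xxxnsx, xxxnxxnx, xxxsssx, xxxxx, xxxxxnn, xxxxxnns, xxxxxnnsx, xxxxxnx
Count: 11

11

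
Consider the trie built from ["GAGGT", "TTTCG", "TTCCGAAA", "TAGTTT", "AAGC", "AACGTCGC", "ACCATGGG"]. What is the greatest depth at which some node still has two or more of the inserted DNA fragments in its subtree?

2

Look for the deepest trie node that still has at least two words in its subtree.
e.g. "AACGTCGC" and "AAGC" share the prefix "AA" of length 2; no pair shares a longer one.
Longest shared-prefix length: 2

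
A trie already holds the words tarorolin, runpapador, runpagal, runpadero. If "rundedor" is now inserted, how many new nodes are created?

"run" is already a path in the trie; the remaining "dedor" must be added.
New nodes needed: |"rundedor"| − 3 = 8 − 3 = 5.

5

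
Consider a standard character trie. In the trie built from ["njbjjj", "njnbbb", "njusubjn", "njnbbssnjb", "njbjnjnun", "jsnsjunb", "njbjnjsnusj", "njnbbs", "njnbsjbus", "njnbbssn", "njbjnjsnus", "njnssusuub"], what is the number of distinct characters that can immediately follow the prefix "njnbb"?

Walk "njnbb" from the root, arriving at one node.
Characters that immediately follow "njnbb" among the stored strings: {b, s}.
That node has 2 child edges.

2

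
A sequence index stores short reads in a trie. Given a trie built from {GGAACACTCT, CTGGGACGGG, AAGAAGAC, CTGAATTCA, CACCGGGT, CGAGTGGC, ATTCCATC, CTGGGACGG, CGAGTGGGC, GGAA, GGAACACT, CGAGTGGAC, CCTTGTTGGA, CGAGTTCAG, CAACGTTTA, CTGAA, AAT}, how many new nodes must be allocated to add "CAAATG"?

3

"CAA" is already a path in the trie; the remaining "ATG" must be added.
New nodes needed: |"CAAATG"| − 3 = 6 − 3 = 3.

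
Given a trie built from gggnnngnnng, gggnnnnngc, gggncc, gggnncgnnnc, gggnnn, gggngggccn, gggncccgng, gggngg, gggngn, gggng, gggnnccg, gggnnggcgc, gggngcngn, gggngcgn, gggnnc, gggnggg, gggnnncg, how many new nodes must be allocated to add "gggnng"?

Every character of "gggnng" already lies on an existing path (it is a prefix of some stored word).
No new nodes are needed: 0.

0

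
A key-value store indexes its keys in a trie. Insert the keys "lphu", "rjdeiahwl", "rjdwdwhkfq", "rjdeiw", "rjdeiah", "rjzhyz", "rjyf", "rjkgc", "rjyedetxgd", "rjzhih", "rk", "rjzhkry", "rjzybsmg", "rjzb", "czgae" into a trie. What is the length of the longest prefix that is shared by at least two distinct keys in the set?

Equivalently: take the maximum, over all pairs, of their longest common prefix length.
e.g. "rjdeiah" and "rjdeiahwl" share the prefix "rjdeiah" of length 7; no pair shares a longer one.
Longest shared-prefix length: 7

7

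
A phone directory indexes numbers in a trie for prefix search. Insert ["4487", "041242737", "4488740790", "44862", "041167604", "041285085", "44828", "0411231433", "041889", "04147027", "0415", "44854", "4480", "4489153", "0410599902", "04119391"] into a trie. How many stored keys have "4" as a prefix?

7

Filter for entries beginning with "4":
Matches: "4480", "44828", "44854", "44862", "4487", "4488740790", "4489153"
Count: 7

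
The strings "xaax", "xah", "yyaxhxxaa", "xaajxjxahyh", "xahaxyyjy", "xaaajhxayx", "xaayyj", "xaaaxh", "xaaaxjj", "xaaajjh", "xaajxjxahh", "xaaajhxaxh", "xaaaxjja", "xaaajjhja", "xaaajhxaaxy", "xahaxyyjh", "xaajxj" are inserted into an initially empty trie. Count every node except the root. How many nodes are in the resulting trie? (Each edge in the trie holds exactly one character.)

54

Count nodes per top-level branch (shared prefixes stored once):
  'x'-branch (xaaajhxaaxy, xaaajhxaxh, xaaajhxayx, xaaajjh, xaaajjhja, xaaaxh, xaaaxjj, xaaaxjja, xaajxj, xaajxjxahh, xaajxjxahyh, xaax, xaayyj, xah, xahaxyyjh, xahaxyyjy): 45 nodes
  'y'-branch (yyaxhxxaa): 9 nodes
Sum: 54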